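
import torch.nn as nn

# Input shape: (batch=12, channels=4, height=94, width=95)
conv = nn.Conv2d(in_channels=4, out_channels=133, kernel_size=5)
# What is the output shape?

Input shape: (12, 4, 94, 95)
Output shape: (12, 133, 90, 91)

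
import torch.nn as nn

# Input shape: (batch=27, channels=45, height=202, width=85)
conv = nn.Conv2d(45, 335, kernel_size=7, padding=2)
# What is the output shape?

Input shape: (27, 45, 202, 85)
Output shape: (27, 335, 200, 83)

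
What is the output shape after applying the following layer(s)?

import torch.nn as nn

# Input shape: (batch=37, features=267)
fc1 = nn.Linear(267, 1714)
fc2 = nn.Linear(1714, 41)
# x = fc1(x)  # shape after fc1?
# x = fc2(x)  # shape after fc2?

Input shape: (37, 267)
  -> after fc1: (37, 1714)
Output shape: (37, 41)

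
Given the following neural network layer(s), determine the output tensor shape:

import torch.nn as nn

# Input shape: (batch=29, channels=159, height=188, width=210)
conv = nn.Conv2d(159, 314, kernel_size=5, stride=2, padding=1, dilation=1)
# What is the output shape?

Input shape: (29, 159, 188, 210)
Output shape: (29, 314, 93, 104)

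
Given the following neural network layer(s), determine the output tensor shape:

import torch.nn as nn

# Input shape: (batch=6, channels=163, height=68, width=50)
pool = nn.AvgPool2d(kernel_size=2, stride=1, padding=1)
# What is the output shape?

Input shape: (6, 163, 68, 50)
Output shape: (6, 163, 69, 51)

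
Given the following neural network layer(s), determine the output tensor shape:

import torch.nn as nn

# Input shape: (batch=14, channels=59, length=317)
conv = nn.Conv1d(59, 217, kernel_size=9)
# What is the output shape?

Input shape: (14, 59, 317)
Output shape: (14, 217, 309)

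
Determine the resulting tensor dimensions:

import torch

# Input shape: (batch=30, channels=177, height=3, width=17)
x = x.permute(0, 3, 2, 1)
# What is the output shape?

Input shape: (30, 177, 3, 17)
Output shape: (30, 17, 3, 177)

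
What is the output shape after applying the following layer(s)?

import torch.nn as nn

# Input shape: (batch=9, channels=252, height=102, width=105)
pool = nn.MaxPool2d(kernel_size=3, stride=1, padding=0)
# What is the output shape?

Input shape: (9, 252, 102, 105)
Output shape: (9, 252, 100, 103)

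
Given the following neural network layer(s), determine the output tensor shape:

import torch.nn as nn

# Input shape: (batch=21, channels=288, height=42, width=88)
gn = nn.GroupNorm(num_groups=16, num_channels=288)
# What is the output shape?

Input shape: (21, 288, 42, 88)
Output shape: (21, 288, 42, 88)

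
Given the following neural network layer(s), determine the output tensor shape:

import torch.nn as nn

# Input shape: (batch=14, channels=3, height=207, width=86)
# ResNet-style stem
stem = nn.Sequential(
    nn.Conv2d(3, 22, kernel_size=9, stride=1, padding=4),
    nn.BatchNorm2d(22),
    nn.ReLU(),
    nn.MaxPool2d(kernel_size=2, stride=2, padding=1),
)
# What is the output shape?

Input shape: (14, 3, 207, 86)
  -> after Conv2d 9x9 stride=1: (14, 22, 207, 86)
Output shape: (14, 22, 104, 44)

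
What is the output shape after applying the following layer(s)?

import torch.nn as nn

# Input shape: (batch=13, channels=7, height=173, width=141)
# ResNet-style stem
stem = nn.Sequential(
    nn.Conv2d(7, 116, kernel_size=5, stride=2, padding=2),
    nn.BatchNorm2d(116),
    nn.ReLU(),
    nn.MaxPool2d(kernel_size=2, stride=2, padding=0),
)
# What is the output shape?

Input shape: (13, 7, 173, 141)
  -> after Conv2d 5x5 stride=2: (13, 116, 87, 71)
Output shape: (13, 116, 43, 35)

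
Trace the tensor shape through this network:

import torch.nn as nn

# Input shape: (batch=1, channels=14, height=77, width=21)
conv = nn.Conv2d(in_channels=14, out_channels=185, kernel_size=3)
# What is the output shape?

Input shape: (1, 14, 77, 21)
Output shape: (1, 185, 75, 19)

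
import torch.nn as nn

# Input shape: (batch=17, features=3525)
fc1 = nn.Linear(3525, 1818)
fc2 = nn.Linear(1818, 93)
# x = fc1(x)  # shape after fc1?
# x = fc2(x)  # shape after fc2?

Input shape: (17, 3525)
  -> after fc1: (17, 1818)
Output shape: (17, 93)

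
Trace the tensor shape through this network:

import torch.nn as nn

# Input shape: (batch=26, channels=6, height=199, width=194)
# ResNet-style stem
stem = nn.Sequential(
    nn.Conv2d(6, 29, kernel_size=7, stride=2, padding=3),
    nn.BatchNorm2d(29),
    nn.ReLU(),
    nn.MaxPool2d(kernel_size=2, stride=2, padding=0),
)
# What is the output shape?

Input shape: (26, 6, 199, 194)
  -> after Conv2d 7x7 stride=2: (26, 29, 100, 97)
Output shape: (26, 29, 50, 48)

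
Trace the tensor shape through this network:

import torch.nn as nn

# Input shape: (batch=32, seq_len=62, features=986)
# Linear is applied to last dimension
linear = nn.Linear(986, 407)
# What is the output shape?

Input shape: (32, 62, 986)
Output shape: (32, 62, 407)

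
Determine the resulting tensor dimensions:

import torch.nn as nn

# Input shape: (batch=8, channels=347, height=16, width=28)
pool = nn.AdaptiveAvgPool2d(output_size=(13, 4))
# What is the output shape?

Input shape: (8, 347, 16, 28)
Output shape: (8, 347, 13, 4)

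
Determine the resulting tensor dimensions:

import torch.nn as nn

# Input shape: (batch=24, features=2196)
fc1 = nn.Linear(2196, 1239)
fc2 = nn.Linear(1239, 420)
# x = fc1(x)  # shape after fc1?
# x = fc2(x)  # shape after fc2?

Input shape: (24, 2196)
  -> after fc1: (24, 1239)
Output shape: (24, 420)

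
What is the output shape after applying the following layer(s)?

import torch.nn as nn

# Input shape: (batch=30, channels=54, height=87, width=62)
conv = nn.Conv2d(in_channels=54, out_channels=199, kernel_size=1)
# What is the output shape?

Input shape: (30, 54, 87, 62)
Output shape: (30, 199, 87, 62)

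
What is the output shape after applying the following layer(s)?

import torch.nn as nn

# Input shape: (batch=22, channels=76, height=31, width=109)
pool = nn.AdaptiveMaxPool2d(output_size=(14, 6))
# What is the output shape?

Input shape: (22, 76, 31, 109)
Output shape: (22, 76, 14, 6)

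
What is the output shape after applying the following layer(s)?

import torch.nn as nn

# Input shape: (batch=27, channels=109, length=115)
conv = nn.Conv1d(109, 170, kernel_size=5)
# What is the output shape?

Input shape: (27, 109, 115)
Output shape: (27, 170, 111)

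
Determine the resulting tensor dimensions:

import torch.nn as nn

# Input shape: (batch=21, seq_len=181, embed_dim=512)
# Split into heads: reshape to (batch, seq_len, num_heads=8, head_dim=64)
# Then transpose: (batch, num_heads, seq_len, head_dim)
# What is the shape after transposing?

Input shape: (21, 181, 512)
  -> after reshape: (21, 181, 8, 64)
Output shape: (21, 8, 181, 64)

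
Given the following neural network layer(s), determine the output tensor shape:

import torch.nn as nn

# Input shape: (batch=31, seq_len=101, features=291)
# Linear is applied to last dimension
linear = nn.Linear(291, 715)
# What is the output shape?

Input shape: (31, 101, 291)
Output shape: (31, 101, 715)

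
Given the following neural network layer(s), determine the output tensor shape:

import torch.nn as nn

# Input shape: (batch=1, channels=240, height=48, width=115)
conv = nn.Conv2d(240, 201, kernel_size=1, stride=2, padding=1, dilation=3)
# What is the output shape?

Input shape: (1, 240, 48, 115)
Output shape: (1, 201, 25, 59)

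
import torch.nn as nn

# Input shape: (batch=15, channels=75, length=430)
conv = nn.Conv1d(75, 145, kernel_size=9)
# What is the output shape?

Input shape: (15, 75, 430)
Output shape: (15, 145, 422)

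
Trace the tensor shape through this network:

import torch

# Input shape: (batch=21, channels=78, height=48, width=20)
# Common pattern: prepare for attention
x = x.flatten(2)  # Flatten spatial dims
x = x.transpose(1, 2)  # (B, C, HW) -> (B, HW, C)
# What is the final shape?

Input shape: (21, 78, 48, 20)
  -> after flatten(2): (21, 78, 960)
Output shape: (21, 960, 78)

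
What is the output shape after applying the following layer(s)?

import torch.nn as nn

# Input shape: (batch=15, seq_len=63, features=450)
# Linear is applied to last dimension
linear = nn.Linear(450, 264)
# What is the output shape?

Input shape: (15, 63, 450)
Output shape: (15, 63, 264)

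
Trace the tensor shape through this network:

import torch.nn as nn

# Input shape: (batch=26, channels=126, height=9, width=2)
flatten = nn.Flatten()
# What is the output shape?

Input shape: (26, 126, 9, 2)
Output shape: (26, 2268)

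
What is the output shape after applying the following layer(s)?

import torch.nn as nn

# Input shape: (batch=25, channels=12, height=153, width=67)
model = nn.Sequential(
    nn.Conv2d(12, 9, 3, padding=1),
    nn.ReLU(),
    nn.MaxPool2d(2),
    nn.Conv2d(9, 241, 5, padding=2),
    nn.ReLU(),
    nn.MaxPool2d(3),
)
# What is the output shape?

Input shape: (25, 12, 153, 67)
  -> after first Conv2d: (25, 9, 153, 67)
  -> after first MaxPool2d: (25, 9, 76, 33)
  -> after second Conv2d: (25, 241, 76, 33)
Output shape: (25, 241, 25, 11)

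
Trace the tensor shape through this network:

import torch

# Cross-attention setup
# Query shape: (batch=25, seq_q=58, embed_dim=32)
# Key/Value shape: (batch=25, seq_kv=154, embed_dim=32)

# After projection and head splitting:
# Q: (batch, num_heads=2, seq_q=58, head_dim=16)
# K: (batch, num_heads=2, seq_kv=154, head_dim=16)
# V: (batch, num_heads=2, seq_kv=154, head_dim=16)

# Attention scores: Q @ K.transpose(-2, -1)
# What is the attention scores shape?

Input shape: (25, 58, 32)
Output shape: (25, 2, 58, 154)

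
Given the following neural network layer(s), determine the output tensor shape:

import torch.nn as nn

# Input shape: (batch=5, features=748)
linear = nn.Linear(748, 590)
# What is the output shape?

Input shape: (5, 748)
Output shape: (5, 590)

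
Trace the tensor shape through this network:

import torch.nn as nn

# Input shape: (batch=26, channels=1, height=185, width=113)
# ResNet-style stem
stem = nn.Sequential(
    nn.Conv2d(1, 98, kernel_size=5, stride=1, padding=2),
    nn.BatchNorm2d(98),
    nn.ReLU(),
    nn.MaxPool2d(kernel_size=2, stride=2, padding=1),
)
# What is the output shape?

Input shape: (26, 1, 185, 113)
  -> after Conv2d 5x5 stride=1: (26, 98, 185, 113)
Output shape: (26, 98, 93, 57)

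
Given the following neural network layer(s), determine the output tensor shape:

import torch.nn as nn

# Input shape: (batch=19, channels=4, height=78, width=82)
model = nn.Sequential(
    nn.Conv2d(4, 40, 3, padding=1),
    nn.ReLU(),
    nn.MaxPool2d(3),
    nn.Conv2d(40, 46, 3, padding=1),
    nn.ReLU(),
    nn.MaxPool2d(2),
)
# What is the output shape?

Input shape: (19, 4, 78, 82)
  -> after first Conv2d: (19, 40, 78, 82)
  -> after first MaxPool2d: (19, 40, 26, 27)
  -> after second Conv2d: (19, 46, 26, 27)
Output shape: (19, 46, 13, 13)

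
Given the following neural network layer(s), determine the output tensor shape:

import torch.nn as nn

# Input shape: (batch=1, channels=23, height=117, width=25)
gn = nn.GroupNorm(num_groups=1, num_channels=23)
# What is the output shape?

Input shape: (1, 23, 117, 25)
Output shape: (1, 23, 117, 25)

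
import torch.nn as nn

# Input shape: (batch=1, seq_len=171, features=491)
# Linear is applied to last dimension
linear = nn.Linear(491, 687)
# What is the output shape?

Input shape: (1, 171, 491)
Output shape: (1, 171, 687)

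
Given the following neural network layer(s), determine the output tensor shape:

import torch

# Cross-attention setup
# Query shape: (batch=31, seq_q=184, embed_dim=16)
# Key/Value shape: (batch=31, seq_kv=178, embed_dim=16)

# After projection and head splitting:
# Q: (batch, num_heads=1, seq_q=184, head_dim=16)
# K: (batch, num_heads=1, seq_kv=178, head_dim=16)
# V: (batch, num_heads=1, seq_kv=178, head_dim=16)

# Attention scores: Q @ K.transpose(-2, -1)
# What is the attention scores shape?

Input shape: (31, 184, 16)
Output shape: (31, 1, 184, 178)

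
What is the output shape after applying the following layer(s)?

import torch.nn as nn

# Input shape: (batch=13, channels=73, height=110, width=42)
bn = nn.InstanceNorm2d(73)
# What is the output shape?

Input shape: (13, 73, 110, 42)
Output shape: (13, 73, 110, 42)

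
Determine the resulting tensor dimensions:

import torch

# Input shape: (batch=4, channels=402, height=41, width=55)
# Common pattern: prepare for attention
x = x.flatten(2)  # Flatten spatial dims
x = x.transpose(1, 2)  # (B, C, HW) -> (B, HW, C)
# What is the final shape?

Input shape: (4, 402, 41, 55)
  -> after flatten(2): (4, 402, 2255)
Output shape: (4, 2255, 402)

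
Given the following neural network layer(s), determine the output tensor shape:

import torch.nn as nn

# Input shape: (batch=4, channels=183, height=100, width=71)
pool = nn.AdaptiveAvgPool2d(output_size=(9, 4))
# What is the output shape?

Input shape: (4, 183, 100, 71)
Output shape: (4, 183, 9, 4)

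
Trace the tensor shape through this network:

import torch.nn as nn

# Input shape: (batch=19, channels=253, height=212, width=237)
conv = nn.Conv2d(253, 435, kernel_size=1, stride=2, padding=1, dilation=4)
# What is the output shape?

Input shape: (19, 253, 212, 237)
Output shape: (19, 435, 107, 120)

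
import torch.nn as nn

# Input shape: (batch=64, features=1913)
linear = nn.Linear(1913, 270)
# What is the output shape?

Input shape: (64, 1913)
Output shape: (64, 270)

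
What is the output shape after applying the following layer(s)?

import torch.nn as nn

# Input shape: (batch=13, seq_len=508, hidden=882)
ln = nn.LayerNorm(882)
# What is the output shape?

Input shape: (13, 508, 882)
Output shape: (13, 508, 882)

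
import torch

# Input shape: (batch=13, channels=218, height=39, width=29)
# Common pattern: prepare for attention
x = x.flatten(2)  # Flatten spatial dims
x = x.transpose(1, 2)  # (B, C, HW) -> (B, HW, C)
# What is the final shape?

Input shape: (13, 218, 39, 29)
  -> after flatten(2): (13, 218, 1131)
Output shape: (13, 1131, 218)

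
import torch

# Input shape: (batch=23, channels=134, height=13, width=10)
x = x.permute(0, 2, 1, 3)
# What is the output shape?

Input shape: (23, 134, 13, 10)
Output shape: (23, 13, 134, 10)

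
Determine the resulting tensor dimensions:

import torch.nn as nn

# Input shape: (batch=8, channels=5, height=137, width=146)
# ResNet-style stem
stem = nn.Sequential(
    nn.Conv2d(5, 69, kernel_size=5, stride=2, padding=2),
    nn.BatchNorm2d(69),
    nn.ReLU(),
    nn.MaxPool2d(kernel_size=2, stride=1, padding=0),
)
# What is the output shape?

Input shape: (8, 5, 137, 146)
  -> after Conv2d 5x5 stride=2: (8, 69, 69, 73)
Output shape: (8, 69, 68, 72)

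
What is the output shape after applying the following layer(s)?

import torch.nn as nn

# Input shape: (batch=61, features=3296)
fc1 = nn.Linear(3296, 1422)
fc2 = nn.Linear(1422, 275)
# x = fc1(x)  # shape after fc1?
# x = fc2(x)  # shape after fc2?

Input shape: (61, 3296)
  -> after fc1: (61, 1422)
Output shape: (61, 275)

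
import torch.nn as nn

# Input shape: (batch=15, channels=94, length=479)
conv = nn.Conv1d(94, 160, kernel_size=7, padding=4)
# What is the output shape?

Input shape: (15, 94, 479)
Output shape: (15, 160, 481)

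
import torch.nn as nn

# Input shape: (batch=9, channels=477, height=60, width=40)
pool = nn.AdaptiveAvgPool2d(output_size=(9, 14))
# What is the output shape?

Input shape: (9, 477, 60, 40)
Output shape: (9, 477, 9, 14)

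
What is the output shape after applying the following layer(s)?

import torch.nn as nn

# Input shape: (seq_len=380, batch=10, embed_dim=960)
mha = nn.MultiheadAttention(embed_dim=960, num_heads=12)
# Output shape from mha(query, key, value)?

Input shape: (380, 10, 960)
Output shape: (380, 10, 960)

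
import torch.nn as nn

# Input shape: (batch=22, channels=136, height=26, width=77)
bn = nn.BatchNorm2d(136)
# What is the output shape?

Input shape: (22, 136, 26, 77)
Output shape: (22, 136, 26, 77)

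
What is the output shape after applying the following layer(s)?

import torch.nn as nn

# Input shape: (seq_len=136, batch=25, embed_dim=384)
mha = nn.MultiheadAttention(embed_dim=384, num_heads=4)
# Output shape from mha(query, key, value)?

Input shape: (136, 25, 384)
Output shape: (136, 25, 384)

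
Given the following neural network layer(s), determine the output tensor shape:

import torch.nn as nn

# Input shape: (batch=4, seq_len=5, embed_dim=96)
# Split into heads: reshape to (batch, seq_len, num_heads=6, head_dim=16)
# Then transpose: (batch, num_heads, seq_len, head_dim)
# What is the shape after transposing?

Input shape: (4, 5, 96)
  -> after reshape: (4, 5, 6, 16)
Output shape: (4, 6, 5, 16)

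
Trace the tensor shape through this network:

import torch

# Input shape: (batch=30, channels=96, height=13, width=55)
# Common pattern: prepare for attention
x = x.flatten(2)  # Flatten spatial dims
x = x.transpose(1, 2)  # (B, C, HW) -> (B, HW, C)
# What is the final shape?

Input shape: (30, 96, 13, 55)
  -> after flatten(2): (30, 96, 715)
Output shape: (30, 715, 96)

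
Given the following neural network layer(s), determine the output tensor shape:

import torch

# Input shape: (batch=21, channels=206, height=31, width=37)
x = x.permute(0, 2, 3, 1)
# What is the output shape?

Input shape: (21, 206, 31, 37)
Output shape: (21, 31, 37, 206)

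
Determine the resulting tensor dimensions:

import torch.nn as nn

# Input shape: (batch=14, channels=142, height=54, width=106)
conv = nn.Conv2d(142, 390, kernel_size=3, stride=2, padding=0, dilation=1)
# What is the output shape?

Input shape: (14, 142, 54, 106)
Output shape: (14, 390, 26, 52)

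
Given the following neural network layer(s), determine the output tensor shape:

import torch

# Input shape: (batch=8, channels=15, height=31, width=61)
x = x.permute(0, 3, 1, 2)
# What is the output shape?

Input shape: (8, 15, 31, 61)
Output shape: (8, 61, 15, 31)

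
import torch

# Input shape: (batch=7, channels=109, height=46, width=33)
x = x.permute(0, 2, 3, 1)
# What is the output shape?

Input shape: (7, 109, 46, 33)
Output shape: (7, 46, 33, 109)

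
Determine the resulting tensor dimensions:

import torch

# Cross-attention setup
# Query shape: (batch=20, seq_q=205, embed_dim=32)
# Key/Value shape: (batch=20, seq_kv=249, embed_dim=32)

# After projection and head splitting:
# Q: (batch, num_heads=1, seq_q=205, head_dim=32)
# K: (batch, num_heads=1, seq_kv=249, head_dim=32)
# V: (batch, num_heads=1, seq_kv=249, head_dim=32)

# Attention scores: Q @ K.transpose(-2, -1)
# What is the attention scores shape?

Input shape: (20, 205, 32)
Output shape: (20, 1, 205, 249)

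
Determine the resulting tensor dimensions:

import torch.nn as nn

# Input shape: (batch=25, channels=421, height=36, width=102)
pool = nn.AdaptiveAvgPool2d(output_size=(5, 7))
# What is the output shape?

Input shape: (25, 421, 36, 102)
Output shape: (25, 421, 5, 7)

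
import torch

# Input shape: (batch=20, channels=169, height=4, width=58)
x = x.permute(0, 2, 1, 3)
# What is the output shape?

Input shape: (20, 169, 4, 58)
Output shape: (20, 4, 169, 58)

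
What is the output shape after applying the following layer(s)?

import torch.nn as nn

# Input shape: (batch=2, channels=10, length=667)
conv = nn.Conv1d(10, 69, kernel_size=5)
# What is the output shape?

Input shape: (2, 10, 667)
Output shape: (2, 69, 663)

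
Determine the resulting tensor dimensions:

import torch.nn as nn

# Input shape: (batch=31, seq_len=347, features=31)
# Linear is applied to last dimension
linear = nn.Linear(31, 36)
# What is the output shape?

Input shape: (31, 347, 31)
Output shape: (31, 347, 36)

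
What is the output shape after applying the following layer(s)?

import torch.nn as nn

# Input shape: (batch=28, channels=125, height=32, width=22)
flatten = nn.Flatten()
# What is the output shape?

Input shape: (28, 125, 32, 22)
Output shape: (28, 88000)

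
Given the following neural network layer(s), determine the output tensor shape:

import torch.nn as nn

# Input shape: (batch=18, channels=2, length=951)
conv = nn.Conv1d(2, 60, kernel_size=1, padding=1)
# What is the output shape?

Input shape: (18, 2, 951)
Output shape: (18, 60, 953)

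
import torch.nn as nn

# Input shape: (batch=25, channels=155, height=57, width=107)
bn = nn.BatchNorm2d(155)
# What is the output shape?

Input shape: (25, 155, 57, 107)
Output shape: (25, 155, 57, 107)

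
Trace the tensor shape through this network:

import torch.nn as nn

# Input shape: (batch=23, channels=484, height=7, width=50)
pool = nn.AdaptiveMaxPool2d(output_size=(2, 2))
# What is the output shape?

Input shape: (23, 484, 7, 50)
Output shape: (23, 484, 2, 2)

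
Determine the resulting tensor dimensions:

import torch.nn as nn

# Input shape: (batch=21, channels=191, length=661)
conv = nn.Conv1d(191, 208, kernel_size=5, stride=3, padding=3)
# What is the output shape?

Input shape: (21, 191, 661)
Output shape: (21, 208, 221)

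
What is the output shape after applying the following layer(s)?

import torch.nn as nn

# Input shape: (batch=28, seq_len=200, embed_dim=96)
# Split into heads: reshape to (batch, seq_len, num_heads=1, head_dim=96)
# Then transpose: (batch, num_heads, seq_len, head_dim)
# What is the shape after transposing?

Input shape: (28, 200, 96)
  -> after reshape: (28, 200, 1, 96)
Output shape: (28, 1, 200, 96)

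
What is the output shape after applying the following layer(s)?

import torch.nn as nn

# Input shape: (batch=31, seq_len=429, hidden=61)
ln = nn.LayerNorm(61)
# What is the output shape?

Input shape: (31, 429, 61)
Output shape: (31, 429, 61)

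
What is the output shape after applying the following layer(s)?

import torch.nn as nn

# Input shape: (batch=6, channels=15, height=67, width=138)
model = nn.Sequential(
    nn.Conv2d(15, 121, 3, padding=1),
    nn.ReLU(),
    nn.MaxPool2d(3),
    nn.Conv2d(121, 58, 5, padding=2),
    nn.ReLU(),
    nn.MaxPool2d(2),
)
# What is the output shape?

Input shape: (6, 15, 67, 138)
  -> after first Conv2d: (6, 121, 67, 138)
  -> after first MaxPool2d: (6, 121, 22, 46)
  -> after second Conv2d: (6, 58, 22, 46)
Output shape: (6, 58, 11, 23)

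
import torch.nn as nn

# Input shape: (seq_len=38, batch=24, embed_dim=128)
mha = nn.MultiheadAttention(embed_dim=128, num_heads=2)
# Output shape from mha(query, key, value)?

Input shape: (38, 24, 128)
Output shape: (38, 24, 128)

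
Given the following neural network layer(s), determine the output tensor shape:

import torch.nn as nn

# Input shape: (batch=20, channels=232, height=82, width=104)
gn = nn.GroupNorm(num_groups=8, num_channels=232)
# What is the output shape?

Input shape: (20, 232, 82, 104)
Output shape: (20, 232, 82, 104)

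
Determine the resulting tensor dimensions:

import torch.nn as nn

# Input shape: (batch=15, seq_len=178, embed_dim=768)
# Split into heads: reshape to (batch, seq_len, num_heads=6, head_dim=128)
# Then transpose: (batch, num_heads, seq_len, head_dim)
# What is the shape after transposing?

Input shape: (15, 178, 768)
  -> after reshape: (15, 178, 6, 128)
Output shape: (15, 6, 178, 128)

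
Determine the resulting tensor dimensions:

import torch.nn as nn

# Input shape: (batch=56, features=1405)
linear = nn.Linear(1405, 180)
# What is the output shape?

Input shape: (56, 1405)
Output shape: (56, 180)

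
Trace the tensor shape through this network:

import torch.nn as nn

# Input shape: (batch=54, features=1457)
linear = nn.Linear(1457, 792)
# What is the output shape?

Input shape: (54, 1457)
Output shape: (54, 792)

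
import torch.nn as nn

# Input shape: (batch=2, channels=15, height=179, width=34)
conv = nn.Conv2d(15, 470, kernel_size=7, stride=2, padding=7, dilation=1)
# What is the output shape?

Input shape: (2, 15, 179, 34)
Output shape: (2, 470, 94, 21)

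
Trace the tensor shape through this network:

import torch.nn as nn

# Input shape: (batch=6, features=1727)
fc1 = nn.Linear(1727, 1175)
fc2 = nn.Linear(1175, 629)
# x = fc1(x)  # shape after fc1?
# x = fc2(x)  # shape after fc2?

Input shape: (6, 1727)
  -> after fc1: (6, 1175)
Output shape: (6, 629)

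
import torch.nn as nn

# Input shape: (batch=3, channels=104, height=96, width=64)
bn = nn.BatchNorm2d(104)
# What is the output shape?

Input shape: (3, 104, 96, 64)
Output shape: (3, 104, 96, 64)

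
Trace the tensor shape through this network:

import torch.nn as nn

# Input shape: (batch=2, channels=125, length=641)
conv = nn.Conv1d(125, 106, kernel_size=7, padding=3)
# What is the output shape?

Input shape: (2, 125, 641)
Output shape: (2, 106, 641)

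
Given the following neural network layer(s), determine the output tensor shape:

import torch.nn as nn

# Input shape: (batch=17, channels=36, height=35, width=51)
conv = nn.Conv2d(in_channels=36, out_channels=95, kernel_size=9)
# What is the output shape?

Input shape: (17, 36, 35, 51)
Output shape: (17, 95, 27, 43)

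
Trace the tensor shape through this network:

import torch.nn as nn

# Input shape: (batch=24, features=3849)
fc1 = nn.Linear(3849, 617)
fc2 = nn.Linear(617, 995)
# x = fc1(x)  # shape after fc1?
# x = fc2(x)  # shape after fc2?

Input shape: (24, 3849)
  -> after fc1: (24, 617)
Output shape: (24, 995)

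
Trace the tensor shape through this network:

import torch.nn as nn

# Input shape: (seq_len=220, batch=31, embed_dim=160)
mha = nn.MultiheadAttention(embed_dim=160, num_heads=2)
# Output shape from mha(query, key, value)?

Input shape: (220, 31, 160)
Output shape: (220, 31, 160)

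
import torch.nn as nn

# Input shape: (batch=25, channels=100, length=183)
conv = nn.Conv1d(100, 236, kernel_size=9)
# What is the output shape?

Input shape: (25, 100, 183)
Output shape: (25, 236, 175)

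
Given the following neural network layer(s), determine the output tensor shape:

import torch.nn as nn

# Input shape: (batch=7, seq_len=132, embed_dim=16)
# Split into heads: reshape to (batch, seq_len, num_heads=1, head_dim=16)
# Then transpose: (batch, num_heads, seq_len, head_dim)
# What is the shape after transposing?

Input shape: (7, 132, 16)
  -> after reshape: (7, 132, 1, 16)
Output shape: (7, 1, 132, 16)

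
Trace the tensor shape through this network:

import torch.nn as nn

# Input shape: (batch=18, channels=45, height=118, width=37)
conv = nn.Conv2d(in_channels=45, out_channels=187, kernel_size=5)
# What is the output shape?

Input shape: (18, 45, 118, 37)
Output shape: (18, 187, 114, 33)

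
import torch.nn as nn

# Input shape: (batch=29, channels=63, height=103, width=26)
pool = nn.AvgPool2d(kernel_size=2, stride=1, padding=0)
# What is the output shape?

Input shape: (29, 63, 103, 26)
Output shape: (29, 63, 102, 25)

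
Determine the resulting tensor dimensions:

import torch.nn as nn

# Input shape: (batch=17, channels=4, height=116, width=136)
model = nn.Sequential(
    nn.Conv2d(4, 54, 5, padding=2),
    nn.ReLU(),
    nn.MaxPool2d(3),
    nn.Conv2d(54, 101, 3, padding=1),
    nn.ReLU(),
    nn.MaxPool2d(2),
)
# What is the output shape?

Input shape: (17, 4, 116, 136)
  -> after first Conv2d: (17, 54, 116, 136)
  -> after first MaxPool2d: (17, 54, 38, 45)
  -> after second Conv2d: (17, 101, 38, 45)
Output shape: (17, 101, 19, 22)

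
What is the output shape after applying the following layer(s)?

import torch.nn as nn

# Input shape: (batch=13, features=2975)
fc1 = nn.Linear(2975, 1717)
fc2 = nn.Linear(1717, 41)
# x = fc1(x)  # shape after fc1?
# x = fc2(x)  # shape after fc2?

Input shape: (13, 2975)
  -> after fc1: (13, 1717)
Output shape: (13, 41)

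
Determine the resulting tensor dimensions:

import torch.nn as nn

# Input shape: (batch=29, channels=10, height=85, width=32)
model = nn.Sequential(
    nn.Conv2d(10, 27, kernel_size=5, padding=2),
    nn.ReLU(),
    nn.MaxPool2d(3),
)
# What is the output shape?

Input shape: (29, 10, 85, 32)
  -> after Conv2d: (29, 27, 85, 32)
  -> after ReLU: (29, 27, 85, 32)
Output shape: (29, 27, 28, 10)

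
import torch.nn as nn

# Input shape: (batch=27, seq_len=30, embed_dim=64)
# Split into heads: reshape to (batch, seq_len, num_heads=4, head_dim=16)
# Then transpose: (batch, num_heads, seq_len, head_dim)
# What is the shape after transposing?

Input shape: (27, 30, 64)
  -> after reshape: (27, 30, 4, 16)
Output shape: (27, 4, 30, 16)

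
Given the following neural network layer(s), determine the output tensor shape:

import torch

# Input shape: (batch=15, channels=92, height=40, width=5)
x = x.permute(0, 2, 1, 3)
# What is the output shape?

Input shape: (15, 92, 40, 5)
Output shape: (15, 40, 92, 5)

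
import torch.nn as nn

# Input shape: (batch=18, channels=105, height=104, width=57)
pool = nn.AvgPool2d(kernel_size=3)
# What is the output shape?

Input shape: (18, 105, 104, 57)
Output shape: (18, 105, 34, 19)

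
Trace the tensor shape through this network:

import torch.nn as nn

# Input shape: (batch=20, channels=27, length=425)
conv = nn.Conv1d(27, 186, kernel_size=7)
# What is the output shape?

Input shape: (20, 27, 425)
Output shape: (20, 186, 419)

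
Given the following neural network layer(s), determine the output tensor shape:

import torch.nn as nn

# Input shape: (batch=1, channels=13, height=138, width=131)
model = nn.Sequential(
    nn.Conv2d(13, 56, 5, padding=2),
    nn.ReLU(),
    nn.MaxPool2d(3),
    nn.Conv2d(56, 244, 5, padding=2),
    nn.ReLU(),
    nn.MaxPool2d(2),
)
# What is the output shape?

Input shape: (1, 13, 138, 131)
  -> after first Conv2d: (1, 56, 138, 131)
  -> after first MaxPool2d: (1, 56, 46, 43)
  -> after second Conv2d: (1, 244, 46, 43)
Output shape: (1, 244, 23, 21)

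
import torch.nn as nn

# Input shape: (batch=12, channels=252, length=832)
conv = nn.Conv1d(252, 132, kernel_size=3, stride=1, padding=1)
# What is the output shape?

Input shape: (12, 252, 832)
Output shape: (12, 132, 832)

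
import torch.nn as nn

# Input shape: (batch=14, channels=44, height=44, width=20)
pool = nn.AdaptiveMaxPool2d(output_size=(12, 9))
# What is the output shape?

Input shape: (14, 44, 44, 20)
Output shape: (14, 44, 12, 9)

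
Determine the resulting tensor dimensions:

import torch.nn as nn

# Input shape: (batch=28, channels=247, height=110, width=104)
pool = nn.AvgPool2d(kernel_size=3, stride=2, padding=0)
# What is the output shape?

Input shape: (28, 247, 110, 104)
Output shape: (28, 247, 54, 51)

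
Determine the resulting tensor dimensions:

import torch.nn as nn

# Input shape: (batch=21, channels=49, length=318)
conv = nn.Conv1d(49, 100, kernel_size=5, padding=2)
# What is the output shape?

Input shape: (21, 49, 318)
Output shape: (21, 100, 318)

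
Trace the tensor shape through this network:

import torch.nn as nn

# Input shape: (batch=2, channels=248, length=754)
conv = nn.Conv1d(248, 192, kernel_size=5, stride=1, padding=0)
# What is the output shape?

Input shape: (2, 248, 754)
Output shape: (2, 192, 750)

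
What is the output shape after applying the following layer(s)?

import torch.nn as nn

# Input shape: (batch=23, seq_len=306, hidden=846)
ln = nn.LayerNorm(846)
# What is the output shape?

Input shape: (23, 306, 846)
Output shape: (23, 306, 846)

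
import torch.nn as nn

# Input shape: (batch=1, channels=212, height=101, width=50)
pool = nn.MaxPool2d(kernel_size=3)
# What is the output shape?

Input shape: (1, 212, 101, 50)
Output shape: (1, 212, 33, 16)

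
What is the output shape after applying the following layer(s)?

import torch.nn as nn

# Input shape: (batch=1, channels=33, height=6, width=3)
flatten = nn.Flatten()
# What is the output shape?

Input shape: (1, 33, 6, 3)
Output shape: (1, 594)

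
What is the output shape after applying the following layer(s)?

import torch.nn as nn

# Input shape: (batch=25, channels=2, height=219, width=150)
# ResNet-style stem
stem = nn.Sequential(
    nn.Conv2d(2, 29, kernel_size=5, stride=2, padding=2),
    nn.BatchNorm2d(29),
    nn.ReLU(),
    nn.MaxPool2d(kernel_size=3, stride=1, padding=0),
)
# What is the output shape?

Input shape: (25, 2, 219, 150)
  -> after Conv2d 5x5 stride=2: (25, 29, 110, 75)
Output shape: (25, 29, 108, 73)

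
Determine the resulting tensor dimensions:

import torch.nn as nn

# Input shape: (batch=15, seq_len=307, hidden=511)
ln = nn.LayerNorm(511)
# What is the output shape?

Input shape: (15, 307, 511)
Output shape: (15, 307, 511)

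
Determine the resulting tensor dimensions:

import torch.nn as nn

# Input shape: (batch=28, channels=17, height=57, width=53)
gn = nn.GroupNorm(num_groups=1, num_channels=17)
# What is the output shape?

Input shape: (28, 17, 57, 53)
Output shape: (28, 17, 57, 53)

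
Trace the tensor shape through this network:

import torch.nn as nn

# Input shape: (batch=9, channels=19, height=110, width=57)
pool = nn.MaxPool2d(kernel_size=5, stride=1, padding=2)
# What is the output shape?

Input shape: (9, 19, 110, 57)
Output shape: (9, 19, 110, 57)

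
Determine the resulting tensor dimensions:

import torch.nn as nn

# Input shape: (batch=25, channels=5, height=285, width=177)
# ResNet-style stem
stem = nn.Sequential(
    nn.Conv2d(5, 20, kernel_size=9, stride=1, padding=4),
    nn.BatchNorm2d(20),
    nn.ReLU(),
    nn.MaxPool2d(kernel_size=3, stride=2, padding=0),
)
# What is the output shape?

Input shape: (25, 5, 285, 177)
  -> after Conv2d 9x9 stride=1: (25, 20, 285, 177)
Output shape: (25, 20, 142, 88)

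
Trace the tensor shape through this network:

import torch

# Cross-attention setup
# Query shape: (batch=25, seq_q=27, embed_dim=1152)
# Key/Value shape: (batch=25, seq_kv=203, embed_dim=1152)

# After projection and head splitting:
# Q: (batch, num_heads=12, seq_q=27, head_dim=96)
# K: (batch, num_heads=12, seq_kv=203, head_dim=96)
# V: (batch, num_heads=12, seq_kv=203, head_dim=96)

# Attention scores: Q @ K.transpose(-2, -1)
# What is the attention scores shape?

Input shape: (25, 27, 1152)
Output shape: (25, 12, 27, 203)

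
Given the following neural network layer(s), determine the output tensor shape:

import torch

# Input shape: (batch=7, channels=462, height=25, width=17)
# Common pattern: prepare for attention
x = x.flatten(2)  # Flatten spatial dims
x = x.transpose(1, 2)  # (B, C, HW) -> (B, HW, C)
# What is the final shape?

Input shape: (7, 462, 25, 17)
  -> after flatten(2): (7, 462, 425)
Output shape: (7, 425, 462)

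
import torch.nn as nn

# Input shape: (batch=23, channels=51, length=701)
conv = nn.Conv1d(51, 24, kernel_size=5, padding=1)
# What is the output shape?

Input shape: (23, 51, 701)
Output shape: (23, 24, 699)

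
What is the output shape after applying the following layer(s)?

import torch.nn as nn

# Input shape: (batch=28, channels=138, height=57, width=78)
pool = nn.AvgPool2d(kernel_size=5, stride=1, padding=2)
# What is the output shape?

Input shape: (28, 138, 57, 78)
Output shape: (28, 138, 57, 78)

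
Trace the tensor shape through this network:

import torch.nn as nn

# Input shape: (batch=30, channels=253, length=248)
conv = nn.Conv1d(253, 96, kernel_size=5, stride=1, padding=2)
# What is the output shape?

Input shape: (30, 253, 248)
Output shape: (30, 96, 248)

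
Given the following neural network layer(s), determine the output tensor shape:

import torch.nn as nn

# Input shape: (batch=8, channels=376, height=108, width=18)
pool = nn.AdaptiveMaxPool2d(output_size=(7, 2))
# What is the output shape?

Input shape: (8, 376, 108, 18)
Output shape: (8, 376, 7, 2)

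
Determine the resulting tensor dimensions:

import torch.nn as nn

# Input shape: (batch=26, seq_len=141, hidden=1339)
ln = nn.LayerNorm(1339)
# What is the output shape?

Input shape: (26, 141, 1339)
Output shape: (26, 141, 1339)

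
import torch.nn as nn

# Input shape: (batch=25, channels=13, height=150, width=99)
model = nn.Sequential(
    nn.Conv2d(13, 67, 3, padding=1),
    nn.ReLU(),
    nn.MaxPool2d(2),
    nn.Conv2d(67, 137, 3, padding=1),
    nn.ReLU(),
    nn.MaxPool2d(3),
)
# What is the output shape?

Input shape: (25, 13, 150, 99)
  -> after first Conv2d: (25, 67, 150, 99)
  -> after first MaxPool2d: (25, 67, 75, 49)
  -> after second Conv2d: (25, 137, 75, 49)
Output shape: (25, 137, 25, 16)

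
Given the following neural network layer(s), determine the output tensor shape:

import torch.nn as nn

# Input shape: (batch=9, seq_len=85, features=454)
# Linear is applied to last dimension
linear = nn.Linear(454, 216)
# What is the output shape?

Input shape: (9, 85, 454)
Output shape: (9, 85, 216)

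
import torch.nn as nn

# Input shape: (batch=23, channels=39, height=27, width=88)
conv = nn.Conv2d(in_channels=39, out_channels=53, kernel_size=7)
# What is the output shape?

Input shape: (23, 39, 27, 88)
Output shape: (23, 53, 21, 82)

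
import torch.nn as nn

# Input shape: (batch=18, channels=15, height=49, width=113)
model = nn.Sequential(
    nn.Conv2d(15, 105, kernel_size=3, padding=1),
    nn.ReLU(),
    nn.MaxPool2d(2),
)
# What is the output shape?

Input shape: (18, 15, 49, 113)
  -> after Conv2d: (18, 105, 49, 113)
  -> after ReLU: (18, 105, 49, 113)
Output shape: (18, 105, 24, 56)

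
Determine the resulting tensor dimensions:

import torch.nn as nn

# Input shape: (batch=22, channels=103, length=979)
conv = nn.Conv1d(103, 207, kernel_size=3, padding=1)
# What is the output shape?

Input shape: (22, 103, 979)
Output shape: (22, 207, 979)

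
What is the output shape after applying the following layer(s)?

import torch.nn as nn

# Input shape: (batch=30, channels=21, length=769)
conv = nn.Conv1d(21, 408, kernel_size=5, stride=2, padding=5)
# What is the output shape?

Input shape: (30, 21, 769)
Output shape: (30, 408, 388)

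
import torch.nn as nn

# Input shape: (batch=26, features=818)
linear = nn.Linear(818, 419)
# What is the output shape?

Input shape: (26, 818)
Output shape: (26, 419)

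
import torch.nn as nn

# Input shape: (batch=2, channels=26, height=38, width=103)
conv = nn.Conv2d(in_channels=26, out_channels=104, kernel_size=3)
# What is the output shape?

Input shape: (2, 26, 38, 103)
Output shape: (2, 104, 36, 101)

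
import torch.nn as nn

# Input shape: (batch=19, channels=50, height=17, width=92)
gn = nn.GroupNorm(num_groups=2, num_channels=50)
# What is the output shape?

Input shape: (19, 50, 17, 92)
Output shape: (19, 50, 17, 92)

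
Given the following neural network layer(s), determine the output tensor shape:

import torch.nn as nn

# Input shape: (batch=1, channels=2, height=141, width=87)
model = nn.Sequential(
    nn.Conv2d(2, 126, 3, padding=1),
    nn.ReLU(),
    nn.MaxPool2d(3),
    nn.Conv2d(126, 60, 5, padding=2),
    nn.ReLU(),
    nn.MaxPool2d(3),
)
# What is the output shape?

Input shape: (1, 2, 141, 87)
  -> after first Conv2d: (1, 126, 141, 87)
  -> after first MaxPool2d: (1, 126, 47, 29)
  -> after second Conv2d: (1, 60, 47, 29)
Output shape: (1, 60, 15, 9)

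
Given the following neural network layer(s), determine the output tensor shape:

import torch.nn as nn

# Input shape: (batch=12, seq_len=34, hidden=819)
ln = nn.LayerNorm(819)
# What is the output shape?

Input shape: (12, 34, 819)
Output shape: (12, 34, 819)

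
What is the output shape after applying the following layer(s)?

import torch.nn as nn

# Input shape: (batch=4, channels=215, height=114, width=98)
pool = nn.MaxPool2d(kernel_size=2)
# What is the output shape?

Input shape: (4, 215, 114, 98)
Output shape: (4, 215, 57, 49)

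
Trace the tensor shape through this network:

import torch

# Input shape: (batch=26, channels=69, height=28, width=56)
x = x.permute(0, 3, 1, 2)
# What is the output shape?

Input shape: (26, 69, 28, 56)
Output shape: (26, 56, 69, 28)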